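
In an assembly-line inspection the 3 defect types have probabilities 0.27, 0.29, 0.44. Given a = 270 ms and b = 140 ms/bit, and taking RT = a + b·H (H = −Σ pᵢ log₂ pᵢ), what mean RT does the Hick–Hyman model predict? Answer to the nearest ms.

H = 0.27·log₂(1/0.27) + 0.29·log₂(1/0.29) + 0.44·log₂(1/0.44) = 1.5491 bits.
RT = 270 + 140 × 1.5491 = 486.87 ms.

487 ms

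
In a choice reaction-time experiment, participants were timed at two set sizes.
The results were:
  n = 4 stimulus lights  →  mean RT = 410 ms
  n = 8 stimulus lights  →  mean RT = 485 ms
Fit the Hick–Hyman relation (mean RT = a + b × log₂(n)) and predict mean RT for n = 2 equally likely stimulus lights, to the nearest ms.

With log₂ n on the abscissa the relation is linear; from the two conditions:
  b = (485 − 410) / (log₂ 8 − log₂ 4) = 75 / (3 − 2) = 75 ms/bit
  a = 410 − 75 × 2 = 260 ms
Then RT(2) = 260 + 75 × log₂ 2 = 260 + 75 × 1 ≈ 335.000 ms.

335 ms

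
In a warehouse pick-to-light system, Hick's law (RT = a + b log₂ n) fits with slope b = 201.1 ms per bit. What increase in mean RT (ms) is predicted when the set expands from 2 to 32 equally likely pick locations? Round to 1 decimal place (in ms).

804.4 ms

The intercept a cancels: ΔRT = b·(log₂ n₂ − log₂ n₁) = b·log₂(n₂/n₁).
log₂(32) − log₂(2) = log₂(32/2) = log₂(16) = 4.
ΔRT = 201.1 × 4.0000 = 804.400 ms.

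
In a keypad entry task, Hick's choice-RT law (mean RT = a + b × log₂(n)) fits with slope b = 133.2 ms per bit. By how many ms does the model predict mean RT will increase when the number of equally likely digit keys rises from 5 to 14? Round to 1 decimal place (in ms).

197.9 ms

Only the slope matters, since a is common to both: ΔRT = b·log₂(n₂/n₁).
log₂(14) − log₂(5) = 3.8074 − 2.3219 = 1.4854.
ΔRT = 133.2 × 1.4854 = 197.859 ms.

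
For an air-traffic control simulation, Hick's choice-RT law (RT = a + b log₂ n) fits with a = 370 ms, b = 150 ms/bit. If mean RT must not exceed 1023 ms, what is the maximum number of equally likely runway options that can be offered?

150·log₂ n ≤ 1023 − 370 = 653, giving log₂ n ≤ 4.3533 and n ≤ 20.440. The largest whole number is 20.

20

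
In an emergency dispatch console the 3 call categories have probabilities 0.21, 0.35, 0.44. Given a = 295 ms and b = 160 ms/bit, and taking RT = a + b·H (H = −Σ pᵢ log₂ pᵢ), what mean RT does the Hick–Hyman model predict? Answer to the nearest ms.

H = 0.21·log₂(1/0.21) + 0.35·log₂(1/0.35) + 0.44·log₂(1/0.44) = 1.5241 bits.
RT = 295 + 160 × 1.5241 = 538.85 ms.

539 ms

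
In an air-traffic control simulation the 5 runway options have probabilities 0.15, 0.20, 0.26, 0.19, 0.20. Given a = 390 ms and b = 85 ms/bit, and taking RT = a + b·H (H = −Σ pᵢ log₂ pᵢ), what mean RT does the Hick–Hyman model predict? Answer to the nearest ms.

H = 0.15·log₂(1/0.15) + 0.20·log₂(1/0.20) + 0.26·log₂(1/0.26) + 0.19·log₂(1/0.19) + 0.20·log₂(1/0.20) = 2.2998 bits.
RT = 390 + 85 × 2.2998 = 585.49 ms.

585 ms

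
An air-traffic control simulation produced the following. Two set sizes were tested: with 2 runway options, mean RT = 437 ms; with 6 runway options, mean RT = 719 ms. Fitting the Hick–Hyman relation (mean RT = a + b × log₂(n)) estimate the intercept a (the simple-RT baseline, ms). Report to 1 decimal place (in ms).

259.1 ms

b = (RT₂ − RT₁)/(log₂ n₂ − log₂ n₁) = (719 − 437)/(2.5850 − 1) = 177.922 ms/bit.
a = RT₁ − b·log₂ n₁ = 437 − 177.922 × 1 = 259.078 ms.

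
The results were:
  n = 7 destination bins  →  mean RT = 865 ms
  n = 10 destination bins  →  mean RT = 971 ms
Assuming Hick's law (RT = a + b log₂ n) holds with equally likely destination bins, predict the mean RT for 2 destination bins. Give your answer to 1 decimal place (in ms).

492.7 ms

With log₂ n on the abscissa the relation is linear; from the two conditions:
  b = (971 − 865) / (log₂ 10 − log₂ 7) = 106 / (3.3219 − 2.8074) = 205.996 ms/bit
  a = 865 − 205.996 × 2.8074 = 286.696 ms
Then RT(2) = 286.696 + 205.996 × log₂ 2 = 286.696 + 205.996 × 1 ≈ 492.692 ms.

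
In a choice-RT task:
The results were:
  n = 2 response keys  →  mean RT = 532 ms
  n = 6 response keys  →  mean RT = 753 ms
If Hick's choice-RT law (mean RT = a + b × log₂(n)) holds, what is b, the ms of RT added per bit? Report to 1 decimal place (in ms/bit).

b = (RT₂ − RT₁)/(log₂ n₂ − log₂ n₁) = (753 − 532)/(2.5850 − 1) = 139.435 ms/bit.

139.4 ms/bit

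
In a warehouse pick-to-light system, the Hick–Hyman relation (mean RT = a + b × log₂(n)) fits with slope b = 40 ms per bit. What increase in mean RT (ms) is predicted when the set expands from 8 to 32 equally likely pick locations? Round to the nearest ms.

ΔRT = (a + b log₂ n₂) − (a + b log₂ n₁) = b·(log₂ n₂ − log₂ n₁).
log₂(32) − log₂(8) = log₂(32/8) = log₂(4) = 2.
ΔRT = 40 × 2.0000 = 80.000 ms.

80 ms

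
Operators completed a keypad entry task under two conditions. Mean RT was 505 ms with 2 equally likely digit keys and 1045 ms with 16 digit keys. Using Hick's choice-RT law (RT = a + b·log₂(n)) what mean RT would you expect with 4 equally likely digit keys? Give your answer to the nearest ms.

Fit slope and intercept:
  b = (1045 − 505) / (log₂ 16 − log₂ 2) = 540 / (4 − 1) = 180 ms/bit
  a = 505 − 180 × 1 = 325 ms
Then RT(4) = 325 + 180 × log₂ 4 = 325 + 180 × 2 ≈ 685.000 ms.

685 ms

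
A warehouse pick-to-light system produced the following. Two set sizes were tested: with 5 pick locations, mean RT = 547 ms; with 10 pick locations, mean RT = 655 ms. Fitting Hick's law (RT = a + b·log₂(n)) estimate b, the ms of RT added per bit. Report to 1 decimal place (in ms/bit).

Slope: b = (655 − 547) / (log₂ 10 − log₂ 5) = 108/1.0000 = 108.000 ms/bit.

108.0 ms/bit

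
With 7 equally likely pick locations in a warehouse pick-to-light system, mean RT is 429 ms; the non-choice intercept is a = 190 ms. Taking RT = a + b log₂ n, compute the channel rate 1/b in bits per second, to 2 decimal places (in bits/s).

11.75 bits/s

b = (429 − 190)/log₂ 7 = 239/2.8074 = 85.134 ms per bit = 0.08513 s/bit; the reciprocal is 11.746 bits/s.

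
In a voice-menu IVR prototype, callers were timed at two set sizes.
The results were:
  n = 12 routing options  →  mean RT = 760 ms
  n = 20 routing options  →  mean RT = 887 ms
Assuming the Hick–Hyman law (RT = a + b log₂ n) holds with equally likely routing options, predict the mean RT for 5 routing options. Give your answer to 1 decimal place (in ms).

Fit slope and intercept:
  b = (887 − 760) / (log₂ 20 − log₂ 12) = 127 / (4.3219 − 3.5850) = 172.328 ms/bit
  a = 760 − 172.328 × 3.5850 = 142.210 ms
Then RT(5) = 142.210 + 172.328 × log₂ 5 = 142.210 + 172.328 × 2.3219 ≈ 542.343 ms.

542.3 ms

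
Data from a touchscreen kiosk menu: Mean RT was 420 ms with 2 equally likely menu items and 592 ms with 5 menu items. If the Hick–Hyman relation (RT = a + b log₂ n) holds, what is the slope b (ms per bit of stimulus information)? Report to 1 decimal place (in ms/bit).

130.1 ms/bit

The slope on a log₂ axis is (592 − 420) / (2.3219 − 1) = 130.113 ms/bit.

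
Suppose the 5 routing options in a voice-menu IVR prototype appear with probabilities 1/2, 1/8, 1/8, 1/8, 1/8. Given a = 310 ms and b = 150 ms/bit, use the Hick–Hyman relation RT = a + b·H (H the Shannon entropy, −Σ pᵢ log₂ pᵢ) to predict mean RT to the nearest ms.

610 ms

H = −Σ pᵢ log₂ pᵢ = 0.5·1 + 0.125·3 + 0.125·3 + 0.125·3 + 0.125·3 = 2.000 bits.
RT = 310 + 150 × 2.000 = 610.00 ms.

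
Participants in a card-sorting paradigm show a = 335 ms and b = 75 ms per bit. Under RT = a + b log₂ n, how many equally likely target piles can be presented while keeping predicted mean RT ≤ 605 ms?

12

75·log₂ n ≤ 605 − 335 = 270, giving log₂ n ≤ 3.6000 and n ≤ 12.126. The largest whole number is 12.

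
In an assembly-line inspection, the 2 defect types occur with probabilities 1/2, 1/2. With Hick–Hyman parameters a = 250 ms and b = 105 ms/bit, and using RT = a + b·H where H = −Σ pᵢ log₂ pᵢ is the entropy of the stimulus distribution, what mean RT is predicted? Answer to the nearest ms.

355 ms

Each term −pᵢ log₂ pᵢ: 0.5·1 + 0.5·1; summed, H = 1.000 bits.
Mean RT = a + bH = 250 + 105·1.000 = 355.00 ms.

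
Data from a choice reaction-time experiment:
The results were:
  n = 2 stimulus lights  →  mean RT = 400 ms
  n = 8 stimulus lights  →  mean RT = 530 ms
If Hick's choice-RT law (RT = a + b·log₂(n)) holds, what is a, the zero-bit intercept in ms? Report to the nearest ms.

335 ms

b = (RT₂ − RT₁)/(log₂ n₂ − log₂ n₁) = (530 − 400)/(3 − 1) = 65 ms/bit.
a = RT₁ − b·log₂ n₁ = 400 − 65 × 1 = 335.000 ms.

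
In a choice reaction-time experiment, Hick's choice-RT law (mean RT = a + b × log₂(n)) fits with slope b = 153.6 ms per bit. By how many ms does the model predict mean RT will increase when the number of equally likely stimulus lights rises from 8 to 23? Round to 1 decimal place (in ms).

234.0 ms

Only the slope matters, since a is common to both: ΔRT = b·log₂(n₂/n₁).
log₂(23) − log₂(8) = 4.5236 − 3 = 1.5236.
ΔRT = 153.6 × 1.5236 = 234.019 ms.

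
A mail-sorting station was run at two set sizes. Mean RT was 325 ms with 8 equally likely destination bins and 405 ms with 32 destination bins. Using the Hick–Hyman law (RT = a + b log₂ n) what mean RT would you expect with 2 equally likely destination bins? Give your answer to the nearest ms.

245 ms

RT is linear in log₂ n, so two points fix the line:
  b = (405 − 325) / (log₂ 32 − log₂ 8) = 80 / (5 − 3) = 40 ms/bit
  a = 325 − 40 × 3 = 205 ms
Then RT(2) = 205 + 40 × log₂ 2 = 205 + 40 × 1 ≈ 245.000 ms.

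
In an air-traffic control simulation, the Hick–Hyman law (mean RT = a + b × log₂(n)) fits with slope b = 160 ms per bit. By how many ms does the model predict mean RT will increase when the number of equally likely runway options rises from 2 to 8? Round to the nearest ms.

320 ms

ΔRT = (a + b log₂ n₂) − (a + b log₂ n₁) = b·(log₂ n₂ − log₂ n₁).
log₂(8) − log₂(2) = log₂(8/2) = log₂(4) = 2.
ΔRT = 160 × 2.0000 = 320.000 ms.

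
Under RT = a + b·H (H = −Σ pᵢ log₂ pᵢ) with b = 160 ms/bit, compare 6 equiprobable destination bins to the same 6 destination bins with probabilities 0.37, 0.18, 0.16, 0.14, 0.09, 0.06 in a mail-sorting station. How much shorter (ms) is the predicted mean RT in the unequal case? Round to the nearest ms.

The RT saving is b·ΔH. Equiprobable H₀ = log₂(6) = 2.5850 bits; with the given probabilities H = 2.3524 bits.
b·(H₀ − H) = 160 × (2.5850 − 2.3524) = 37.22 ms.

37 ms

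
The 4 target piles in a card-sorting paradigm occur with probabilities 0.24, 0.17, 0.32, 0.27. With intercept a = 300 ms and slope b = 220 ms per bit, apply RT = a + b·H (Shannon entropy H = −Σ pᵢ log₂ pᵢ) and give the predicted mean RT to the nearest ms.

H = 0.24·log₂(1/0.24) + 0.17·log₂(1/0.17) + 0.32·log₂(1/0.32) + 0.27·log₂(1/0.27) = 1.9648 bits.
RT = 300 + 220 × 1.9648 = 732.25 ms.

732 ms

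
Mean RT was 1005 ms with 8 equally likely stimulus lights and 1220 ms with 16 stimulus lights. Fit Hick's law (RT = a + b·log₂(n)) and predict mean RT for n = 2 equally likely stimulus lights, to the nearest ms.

RT is linear in log₂ n, so two points fix the line:
  b = (1220 − 1005) / (log₂ 16 − log₂ 8) = 215 / (4 − 3) = 215 ms/bit
  a = 1005 − 215 × 3 = 360 ms
Then RT(2) = 360 + 215 × log₂ 2 = 360 + 215 × 1 ≈ 575.000 ms.

575 ms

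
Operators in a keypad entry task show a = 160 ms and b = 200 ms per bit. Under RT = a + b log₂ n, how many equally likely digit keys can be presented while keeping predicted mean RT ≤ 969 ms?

Set 160 + 200·log₂ n ≤ 969 → log₂ n ≤ (969 − 160)/200 = 4.0450.
So n ≤ 2^4.0450 = 16.507; the largest integer n is 16.

16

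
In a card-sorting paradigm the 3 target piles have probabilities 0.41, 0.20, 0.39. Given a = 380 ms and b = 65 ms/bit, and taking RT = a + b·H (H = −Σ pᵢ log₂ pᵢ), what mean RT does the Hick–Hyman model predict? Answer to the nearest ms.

Entropy contributions −pᵢ log₂ pᵢ: 0.5274, 0.4644, 0.5298; sum H = 1.5216 bits.
RT = a + bH = 380 + 65·1.5216 = 478.90 ms.

479 ms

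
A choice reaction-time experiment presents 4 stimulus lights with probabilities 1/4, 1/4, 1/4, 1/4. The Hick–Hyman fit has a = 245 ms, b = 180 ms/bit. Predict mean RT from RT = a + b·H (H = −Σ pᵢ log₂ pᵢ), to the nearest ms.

Each term −pᵢ log₂ pᵢ: 0.25·2 + 0.25·2 + 0.25·2 + 0.25·2; summed, H = 2.000 bits.
Mean RT = a + bH = 245 + 180·2.000 = 605.00 ms.

605 ms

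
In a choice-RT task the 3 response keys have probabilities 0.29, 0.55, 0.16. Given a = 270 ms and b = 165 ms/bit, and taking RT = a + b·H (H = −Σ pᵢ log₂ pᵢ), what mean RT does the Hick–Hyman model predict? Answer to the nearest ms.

504 ms

Entropy contributions −pᵢ log₂ pᵢ: 0.5179, 0.4744, 0.4230; sum H = 1.4153 bits.
RT = a + bH = 270 + 165·1.4153 = 503.52 ms.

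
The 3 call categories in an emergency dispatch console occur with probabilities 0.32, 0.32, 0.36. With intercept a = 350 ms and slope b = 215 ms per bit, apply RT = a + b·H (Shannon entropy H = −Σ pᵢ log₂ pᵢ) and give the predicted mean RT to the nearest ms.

690 ms

H = 0.32·log₂(1/0.32) + 0.32·log₂(1/0.32) + 0.36·log₂(1/0.36) = 1.5827 bits.
RT = 350 + 215 × 1.5827 = 690.28 ms.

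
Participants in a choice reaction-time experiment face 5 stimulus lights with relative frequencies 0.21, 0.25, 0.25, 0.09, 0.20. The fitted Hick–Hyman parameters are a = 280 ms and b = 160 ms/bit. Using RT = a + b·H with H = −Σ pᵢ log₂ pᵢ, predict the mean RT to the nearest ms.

H = 0.21·log₂(1/0.21) + 0.25·log₂(1/0.25) + 0.25·log₂(1/0.25) + 0.09·log₂(1/0.09) + 0.20·log₂(1/0.20) = 2.2499 bits.
RT = 280 + 160 × 2.2499 = 639.98 ms.

640 ms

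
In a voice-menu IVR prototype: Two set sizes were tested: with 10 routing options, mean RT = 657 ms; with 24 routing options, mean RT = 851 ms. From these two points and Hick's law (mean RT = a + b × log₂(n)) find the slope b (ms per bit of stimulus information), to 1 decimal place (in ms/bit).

153.6 ms/bit

b = (RT₂ − RT₁)/(log₂ n₂ − log₂ n₁) = (851 − 657)/(4.5850 − 3.3219) = 153.598 ms/bit.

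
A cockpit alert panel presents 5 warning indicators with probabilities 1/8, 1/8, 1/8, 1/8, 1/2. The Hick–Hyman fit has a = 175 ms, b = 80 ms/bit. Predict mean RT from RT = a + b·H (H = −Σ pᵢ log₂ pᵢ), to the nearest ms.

335 ms

H = −Σ pᵢ log₂ pᵢ = 0.125·3 + 0.125·3 + 0.125·3 + 0.125·3 + 0.5·1 = 2.000 bits.
RT = 175 + 80 × 2.000 = 335.00 ms.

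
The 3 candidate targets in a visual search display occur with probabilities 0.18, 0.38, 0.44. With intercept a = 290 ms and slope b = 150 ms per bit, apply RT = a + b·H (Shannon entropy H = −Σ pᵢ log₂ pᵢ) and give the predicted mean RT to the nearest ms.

515 ms

H = 0.18·log₂(1/0.18) + 0.38·log₂(1/0.38) + 0.44·log₂(1/0.44) = 1.4969 bits.
RT = 290 + 150 × 1.4969 = 514.54 ms.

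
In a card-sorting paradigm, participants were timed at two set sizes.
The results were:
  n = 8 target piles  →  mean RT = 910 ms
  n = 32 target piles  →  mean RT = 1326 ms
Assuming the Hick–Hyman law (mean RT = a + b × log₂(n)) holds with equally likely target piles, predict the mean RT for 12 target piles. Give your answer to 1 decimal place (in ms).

RT is linear in log₂ n, so two points fix the line:
  b = (1326 − 910) / (log₂ 32 − log₂ 8) = 416 / (5 − 3) = 208.000 ms/bit
  a = 910 − 208.000 × 3 = 286.000 ms
Then RT(12) = 286.000 + 208.000 × log₂ 12 = 286.000 + 208.000 × 3.5850 ≈ 1031.672 ms.

1031.7 ms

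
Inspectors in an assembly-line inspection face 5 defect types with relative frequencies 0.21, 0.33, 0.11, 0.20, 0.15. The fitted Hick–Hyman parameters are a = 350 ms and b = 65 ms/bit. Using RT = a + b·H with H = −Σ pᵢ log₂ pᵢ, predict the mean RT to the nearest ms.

Entropy contributions −pᵢ log₂ pᵢ: 0.4728, 0.5278, 0.3503, 0.4644, 0.4105; sum H = 2.2259 bits.
RT = a + bH = 350 + 65·2.2259 = 494.68 ms.

495 ms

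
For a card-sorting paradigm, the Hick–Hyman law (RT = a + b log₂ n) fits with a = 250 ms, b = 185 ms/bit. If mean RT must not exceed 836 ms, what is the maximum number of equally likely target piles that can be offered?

8

Set 250 + 185·log₂ n ≤ 836 → log₂ n ≤ (836 − 250)/185 = 3.1676.
So n ≤ 2^3.1676 = 8.985; the largest integer n is 8.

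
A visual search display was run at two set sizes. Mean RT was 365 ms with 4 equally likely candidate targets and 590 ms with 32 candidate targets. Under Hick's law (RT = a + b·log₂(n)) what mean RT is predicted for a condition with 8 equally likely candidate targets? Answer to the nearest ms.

Fit slope and intercept:
  b = (590 − 365) / (log₂ 32 − log₂ 4) = 225 / (5 − 2) = 75 ms/bit
  a = 365 − 75 × 2 = 215 ms
Then RT(8) = 215 + 75 × log₂ 8 = 215 + 75 × 3 ≈ 440.000 ms.

440 ms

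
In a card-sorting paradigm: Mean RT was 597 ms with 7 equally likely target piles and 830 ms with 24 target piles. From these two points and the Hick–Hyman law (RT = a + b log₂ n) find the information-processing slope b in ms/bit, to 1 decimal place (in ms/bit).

131.1 ms/bit

Slope: b = (830 − 597) / (log₂ 24 − log₂ 7) = 233/1.7776 = 131.075 ms/bit.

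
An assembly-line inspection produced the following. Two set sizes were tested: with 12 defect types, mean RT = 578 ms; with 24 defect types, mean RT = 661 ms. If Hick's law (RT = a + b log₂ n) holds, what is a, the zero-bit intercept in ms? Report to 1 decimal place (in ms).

b = (RT₂ − RT₁)/(log₂ n₂ − log₂ n₁) = (661 − 578)/(4.5850 − 3.5850) = 83.000 ms/bit.
a = RT₁ − b·log₂ n₁ = 578 − 83.000 × 3.5850 = 280.448 ms.

280.4 ms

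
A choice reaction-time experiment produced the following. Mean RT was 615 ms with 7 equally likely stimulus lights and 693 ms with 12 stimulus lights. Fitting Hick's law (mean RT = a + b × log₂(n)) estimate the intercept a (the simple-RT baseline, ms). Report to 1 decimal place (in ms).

Slope: b = (693 − 615) / (log₂ 12 − log₂ 7) = 78/0.7776 = 100.308 ms/bit.
Intercept: a = 615 − 100.308·log₂(7) = 333.401 ms.

333.4 ms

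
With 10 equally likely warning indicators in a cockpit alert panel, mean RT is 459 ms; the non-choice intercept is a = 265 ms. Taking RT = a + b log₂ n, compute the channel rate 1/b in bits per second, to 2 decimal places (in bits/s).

17.12 bits/s

b = (459 − 265)/log₂ 10 = 194/3.3219 = 58.400 ms per bit = 0.05840 s/bit; the reciprocal is 17.123 bits/s.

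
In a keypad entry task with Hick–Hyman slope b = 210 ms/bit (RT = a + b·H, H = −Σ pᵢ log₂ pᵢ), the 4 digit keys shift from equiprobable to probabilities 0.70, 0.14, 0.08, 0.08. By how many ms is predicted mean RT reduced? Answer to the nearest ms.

139 ms

The RT saving is b·ΔH. Equiprobable H₀ = log₂(4) = 2.0000 bits; with the given probabilities H = 1.3403 bits.
b·(H₀ − H) = 210 × (2.0000 − 1.3403) = 138.53 ms.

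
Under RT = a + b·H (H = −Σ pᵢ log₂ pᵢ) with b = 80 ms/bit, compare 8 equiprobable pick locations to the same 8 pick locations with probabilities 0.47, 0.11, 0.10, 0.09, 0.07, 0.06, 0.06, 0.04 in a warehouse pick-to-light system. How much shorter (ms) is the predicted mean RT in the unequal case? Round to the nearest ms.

44 ms

The RT saving is b·ΔH. Equiprobable H₀ = log₂(8) = 3.0000 bits; with the given probabilities H = 2.4485 bits.
b·(H₀ − H) = 80 × (3.0000 − 2.4485) = 44.12 ms.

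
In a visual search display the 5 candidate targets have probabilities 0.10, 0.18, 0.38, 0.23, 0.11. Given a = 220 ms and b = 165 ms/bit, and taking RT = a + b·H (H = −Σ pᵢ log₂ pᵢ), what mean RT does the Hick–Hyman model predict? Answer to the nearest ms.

574 ms

Entropy contributions −pᵢ log₂ pᵢ: 0.3322, 0.4453, 0.5305, 0.4877, 0.3503; sum H = 2.1459 bits.
RT = a + bH = 220 + 165·2.1459 = 574.07 ms.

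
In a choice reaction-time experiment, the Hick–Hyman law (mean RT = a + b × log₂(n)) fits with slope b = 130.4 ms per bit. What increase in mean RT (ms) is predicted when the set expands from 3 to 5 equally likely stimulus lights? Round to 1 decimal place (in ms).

The intercept a cancels: ΔRT = b·(log₂ n₂ − log₂ n₁) = b·log₂(n₂/n₁).
log₂(5) − log₂(3) = 2.3219 − 1.5850 = 0.7370.
ΔRT = 130.4 × 0.7370 = 96.100 ms.

96.1 ms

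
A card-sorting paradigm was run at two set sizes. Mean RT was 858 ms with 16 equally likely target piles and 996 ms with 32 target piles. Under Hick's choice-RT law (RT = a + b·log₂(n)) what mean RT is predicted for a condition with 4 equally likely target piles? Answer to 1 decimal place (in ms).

582.0 ms

RT is linear in log₂ n, so two points fix the line:
  b = (996 − 858) / (log₂ 32 − log₂ 16) = 138 / (5 − 4) = 138.000 ms/bit
  a = 858 − 138.000 × 4 = 306.000 ms
Then RT(4) = 306.000 + 138.000 × log₂ 4 = 306.000 + 138.000 × 2 ≈ 582.000 ms.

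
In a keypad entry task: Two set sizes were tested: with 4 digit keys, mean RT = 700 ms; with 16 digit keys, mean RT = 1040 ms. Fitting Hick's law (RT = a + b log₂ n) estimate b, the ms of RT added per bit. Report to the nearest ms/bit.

The slope on a log₂ axis is (1040 − 700) / (4 − 2) = 170 ms/bit.

170 ms/bit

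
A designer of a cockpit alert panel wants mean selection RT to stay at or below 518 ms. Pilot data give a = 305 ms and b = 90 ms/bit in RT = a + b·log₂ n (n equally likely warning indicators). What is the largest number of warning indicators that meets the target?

5

90·log₂ n ≤ 518 − 305 = 213, giving log₂ n ≤ 2.3667 and n ≤ 5.157. The largest whole number is 5.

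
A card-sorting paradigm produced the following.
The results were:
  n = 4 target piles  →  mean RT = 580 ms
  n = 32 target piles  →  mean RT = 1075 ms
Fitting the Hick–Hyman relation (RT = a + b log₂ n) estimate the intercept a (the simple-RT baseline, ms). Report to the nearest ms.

Slope: b = (1075 − 580) / (log₂ 32 − log₂ 4) = 495/3.0000 = 165 ms/bit.
Intercept: a = 580 − 165·log₂(4) = 250.000 ms.

250 ms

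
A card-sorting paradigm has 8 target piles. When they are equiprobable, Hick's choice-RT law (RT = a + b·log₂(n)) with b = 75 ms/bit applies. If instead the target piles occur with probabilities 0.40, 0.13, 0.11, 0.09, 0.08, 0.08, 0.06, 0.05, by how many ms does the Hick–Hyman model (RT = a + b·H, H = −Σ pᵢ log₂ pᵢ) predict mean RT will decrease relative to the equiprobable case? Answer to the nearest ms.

29 ms

Equiprobable entropy H₀ = log₂ 8 = 3.0000 bits.
Skewed entropy H = −Σ pᵢ log₂ pᵢ = 2.6170 bits.
ΔRT = b·(H₀ − H) = 75 × 0.3830 = 28.72 ms.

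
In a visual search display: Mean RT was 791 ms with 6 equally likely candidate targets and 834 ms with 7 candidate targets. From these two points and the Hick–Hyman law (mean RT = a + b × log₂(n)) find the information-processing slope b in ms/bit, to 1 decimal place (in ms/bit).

b = (RT₂ − RT₁)/(log₂ n₂ − log₂ n₁) = (834 − 791)/(2.8074 − 2.5850) = 193.352 ms/bit.

193.4 ms/bit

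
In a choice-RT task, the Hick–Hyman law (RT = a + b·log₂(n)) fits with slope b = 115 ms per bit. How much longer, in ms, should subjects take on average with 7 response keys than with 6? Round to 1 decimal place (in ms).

25.6 ms

The intercept a cancels: ΔRT = b·(log₂ n₂ − log₂ n₁) = b·log₂(n₂/n₁).
log₂(7) − log₂(6) = 2.8074 − 2.5850 = 0.2224.
ΔRT = 115 × 0.2224 = 25.575 ms.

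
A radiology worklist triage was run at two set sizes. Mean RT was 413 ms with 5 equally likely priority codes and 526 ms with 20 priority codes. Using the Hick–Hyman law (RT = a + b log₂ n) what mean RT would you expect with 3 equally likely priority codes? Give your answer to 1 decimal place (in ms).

RT is linear in log₂ n, so two points fix the line:
  b = (526 − 413) / (log₂ 20 − log₂ 5) = 113 / (4.3219 − 2.3219) = 56.500 ms/bit
  a = 413 − 56.500 × 2.3219 = 281.811 ms
Then RT(3) = 281.811 + 56.500 × log₂ 3 = 281.811 + 56.500 × 1.5850 ≈ 371.361 ms.

371.4 ms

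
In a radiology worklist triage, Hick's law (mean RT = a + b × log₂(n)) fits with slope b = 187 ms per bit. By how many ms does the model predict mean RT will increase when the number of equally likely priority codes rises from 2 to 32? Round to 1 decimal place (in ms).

ΔRT = (a + b log₂ n₂) − (a + b log₂ n₁) = b·(log₂ n₂ − log₂ n₁).
log₂(32) − log₂(2) = log₂(32/2) = log₂(16) = 4.
ΔRT = 187 × 4.0000 = 748.000 ms.

748.0 ms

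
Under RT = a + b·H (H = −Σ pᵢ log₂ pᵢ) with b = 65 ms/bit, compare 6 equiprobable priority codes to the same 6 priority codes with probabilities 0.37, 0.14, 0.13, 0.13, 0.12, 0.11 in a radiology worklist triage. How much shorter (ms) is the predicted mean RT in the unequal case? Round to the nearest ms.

The RT saving is b·ΔH. Equiprobable H₀ = log₂(6) = 2.5850 bits; with the given probabilities H = 2.4105 bits.
b·(H₀ − H) = 65 × (2.5850 − 2.4105) = 11.34 ms.

11 ms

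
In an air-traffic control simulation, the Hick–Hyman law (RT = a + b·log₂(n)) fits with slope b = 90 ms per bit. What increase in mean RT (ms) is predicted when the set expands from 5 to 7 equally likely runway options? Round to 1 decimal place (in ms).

43.7 ms

ΔRT = (a + b log₂ n₂) − (a + b log₂ n₁) = b·(log₂ n₂ − log₂ n₁).
log₂(7) − log₂(5) = 2.8074 − 2.3219 = 0.4854.
ΔRT = 90 × 0.4854 = 43.688 ms.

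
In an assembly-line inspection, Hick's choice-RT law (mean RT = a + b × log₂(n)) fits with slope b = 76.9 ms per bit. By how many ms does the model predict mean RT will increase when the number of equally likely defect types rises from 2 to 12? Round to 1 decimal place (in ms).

Only the slope matters, since a is common to both: ΔRT = b·log₂(n₂/n₁).
log₂(12) − log₂(2) = 3.5850 − 1 = 2.5850.
ΔRT = 76.9 × 2.5850 = 198.784 ms.

198.8 ms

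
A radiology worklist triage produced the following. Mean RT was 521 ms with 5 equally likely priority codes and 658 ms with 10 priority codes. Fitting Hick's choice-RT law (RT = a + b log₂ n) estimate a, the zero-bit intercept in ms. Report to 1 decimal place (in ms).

The slope on a log₂ axis is (658 − 521) / (3.3219 − 2.3219) = 137.000 ms/bit.
a = RT₁ − b·log₂ n₁ = 521 − 137.000 × 2.3219 = 202.896 ms.

202.9 ms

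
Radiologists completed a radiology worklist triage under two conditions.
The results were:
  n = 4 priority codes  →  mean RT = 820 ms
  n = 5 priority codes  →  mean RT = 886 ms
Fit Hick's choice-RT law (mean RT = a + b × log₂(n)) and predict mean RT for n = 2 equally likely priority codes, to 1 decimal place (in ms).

Solve the two-equation system in a and b:
  b = (886 − 820) / (log₂ 5 − log₂ 4) = 66 / (2.3219 − 2) = 205.015 ms/bit
  a = 820 − 205.015 × 2 = 409.971 ms
Then RT(2) = 409.971 + 205.015 × log₂ 2 = 409.971 + 205.015 × 1 ≈ 614.985 ms.

615.0 ms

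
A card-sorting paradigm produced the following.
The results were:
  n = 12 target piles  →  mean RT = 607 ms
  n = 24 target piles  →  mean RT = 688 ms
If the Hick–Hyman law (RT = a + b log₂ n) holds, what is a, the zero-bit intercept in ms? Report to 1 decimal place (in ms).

Slope: b = (688 − 607) / (log₂ 24 − log₂ 12) = 81/1.0000 = 81.000 ms/bit.
a = RT₁ − b·log₂ n₁ = 607 − 81.000 × 3.5850 = 316.618 ms.

316.6 ms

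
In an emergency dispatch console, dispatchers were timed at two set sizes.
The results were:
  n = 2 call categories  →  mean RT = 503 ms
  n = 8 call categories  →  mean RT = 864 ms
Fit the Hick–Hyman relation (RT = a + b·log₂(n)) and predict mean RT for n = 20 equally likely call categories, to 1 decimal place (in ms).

RT is linear in log₂ n, so two points fix the line:
  b = (864 − 503) / (log₂ 8 − log₂ 2) = 361 / (3 − 1) = 180.500 ms/bit
  a = 503 − 180.500 × 1 = 322.500 ms
Then RT(20) = 322.500 + 180.500 × log₂ 20 = 322.500 + 180.500 × 4.3219 ≈ 1102.608 ms.

1102.6 ms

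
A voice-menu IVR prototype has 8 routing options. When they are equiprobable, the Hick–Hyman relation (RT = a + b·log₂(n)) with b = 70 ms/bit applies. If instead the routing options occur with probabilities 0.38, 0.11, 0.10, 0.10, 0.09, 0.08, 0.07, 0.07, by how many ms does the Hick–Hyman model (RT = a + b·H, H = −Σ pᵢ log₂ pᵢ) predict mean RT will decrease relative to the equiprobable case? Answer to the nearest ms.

The RT saving is b·ΔH. Equiprobable H₀ = log₂(8) = 3.0000 bits; with the given probabilities H = 2.6864 bits.
b·(H₀ − H) = 70 × (3.0000 − 2.6864) = 21.95 ms.

22 ms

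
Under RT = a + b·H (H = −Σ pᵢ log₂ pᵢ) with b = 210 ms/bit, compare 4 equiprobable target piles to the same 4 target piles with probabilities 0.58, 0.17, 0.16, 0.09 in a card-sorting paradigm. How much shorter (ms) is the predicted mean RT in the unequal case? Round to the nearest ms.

Equiprobable entropy H₀ = log₂ 4 = 2.0000 bits.
Skewed entropy H = −Σ pᵢ log₂ pᵢ = 1.6261 bits.
ΔRT = b·(H₀ − H) = 210 × 0.3739 = 78.53 ms.

79 ms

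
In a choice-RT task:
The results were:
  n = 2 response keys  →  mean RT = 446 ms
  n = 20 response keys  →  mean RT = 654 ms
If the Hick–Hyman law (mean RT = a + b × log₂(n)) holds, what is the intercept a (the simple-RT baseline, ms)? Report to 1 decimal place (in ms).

The slope on a log₂ axis is (654 − 446) / (4.3219 − 1) = 62.614 ms/bit.
Intercept: a = 446 − 62.614·log₂(2) = 383.386 ms.

383.4 ms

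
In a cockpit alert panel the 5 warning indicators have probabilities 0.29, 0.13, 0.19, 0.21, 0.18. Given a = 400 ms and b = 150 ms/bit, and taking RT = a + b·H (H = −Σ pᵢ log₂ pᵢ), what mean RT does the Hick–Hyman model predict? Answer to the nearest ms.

741 ms

Entropy contributions −pᵢ log₂ pᵢ: 0.5179, 0.3826, 0.4552, 0.4728, 0.4453; sum H = 2.2739 bits.
RT = a + bH = 400 + 150·2.2739 = 741.09 ms.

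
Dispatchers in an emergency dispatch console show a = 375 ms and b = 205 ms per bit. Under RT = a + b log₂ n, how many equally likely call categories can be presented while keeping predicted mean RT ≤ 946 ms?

6

205·log₂ n ≤ 946 − 375 = 571, giving log₂ n ≤ 2.7854 and n ≤ 6.894. The largest whole number is 6.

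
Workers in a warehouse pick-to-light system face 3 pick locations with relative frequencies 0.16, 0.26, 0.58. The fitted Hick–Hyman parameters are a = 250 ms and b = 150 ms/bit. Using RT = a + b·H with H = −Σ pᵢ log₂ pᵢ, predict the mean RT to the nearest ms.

458 ms

H = 0.16·log₂(1/0.16) + 0.26·log₂(1/0.26) + 0.58·log₂(1/0.58) = 1.3841 bits.
RT = 250 + 150 × 1.3841 = 457.62 ms.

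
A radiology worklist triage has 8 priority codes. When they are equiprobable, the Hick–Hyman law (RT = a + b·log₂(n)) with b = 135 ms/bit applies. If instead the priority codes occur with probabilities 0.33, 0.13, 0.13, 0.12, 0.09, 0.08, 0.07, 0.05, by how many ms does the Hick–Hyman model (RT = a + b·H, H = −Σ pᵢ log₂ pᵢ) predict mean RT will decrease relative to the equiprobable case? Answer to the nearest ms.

34 ms

The RT saving is b·ΔH. Equiprobable H₀ = log₂(8) = 3.0000 bits; with the given probabilities H = 2.7490 bits.
b·(H₀ − H) = 135 × (3.0000 − 2.7490) = 33.89 ms.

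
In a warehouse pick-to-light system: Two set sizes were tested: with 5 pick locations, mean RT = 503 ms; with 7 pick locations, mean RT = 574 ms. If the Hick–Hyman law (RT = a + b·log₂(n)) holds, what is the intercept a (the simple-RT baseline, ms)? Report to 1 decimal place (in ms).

163.4 ms

The slope on a log₂ axis is (574 − 503) / (2.8074 − 2.3219) = 146.263 ms/bit.
a = RT₁ − b·log₂ n₁ = 503 − 146.263 × 2.3219 = 163.388 ms.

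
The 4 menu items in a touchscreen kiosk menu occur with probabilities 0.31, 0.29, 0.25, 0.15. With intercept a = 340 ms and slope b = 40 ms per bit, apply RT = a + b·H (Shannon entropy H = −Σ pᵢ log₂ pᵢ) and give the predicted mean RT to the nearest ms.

418 ms

Entropy contributions −pᵢ log₂ pᵢ: 0.5238, 0.5179, 0.5000, 0.4105; sum H = 1.9522 bits.
RT = a + bH = 340 + 40·1.9522 = 418.09 ms.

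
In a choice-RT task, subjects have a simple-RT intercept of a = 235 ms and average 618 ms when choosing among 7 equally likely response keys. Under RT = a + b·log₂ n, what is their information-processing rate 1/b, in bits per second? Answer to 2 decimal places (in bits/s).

Choice component = 618 − 235 = 383 ms over log₂(7) = 2.8074 bits.
b = 383 / 2.8074 = 136.427 ms/bit, so 1/b = 7.330 bits/s.

7.33 bits/s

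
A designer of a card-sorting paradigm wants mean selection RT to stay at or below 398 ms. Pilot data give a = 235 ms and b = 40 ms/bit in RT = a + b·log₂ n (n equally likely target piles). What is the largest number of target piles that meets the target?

16

Information budget: (398 − 235)/40 = 4.0750 bits, so n ≤ 2^4.0750 = 16.854 → at most 16.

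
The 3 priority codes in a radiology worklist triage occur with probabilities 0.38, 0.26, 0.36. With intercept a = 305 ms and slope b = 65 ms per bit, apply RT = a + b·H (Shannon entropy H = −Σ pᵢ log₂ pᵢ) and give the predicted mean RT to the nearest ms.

Entropy contributions −pᵢ log₂ pᵢ: 0.5305, 0.5053, 0.5306; sum H = 1.5664 bits.
RT = a + bH = 305 + 65·1.5664 = 406.81 ms.

407 ms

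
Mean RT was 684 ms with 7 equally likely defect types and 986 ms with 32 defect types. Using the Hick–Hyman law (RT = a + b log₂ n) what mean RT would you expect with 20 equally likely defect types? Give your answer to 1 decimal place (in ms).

892.6 ms

RT is linear in log₂ n, so two points fix the line:
  b = (986 − 684) / (log₂ 32 − log₂ 7) = 302 / (5 − 2.8074) = 137.733 ms/bit
  a = 684 − 137.733 × 2.8074 = 297.334 ms
Then RT(20) = 297.334 + 137.733 × log₂ 20 = 297.334 + 137.733 × 4.3219 ≈ 892.607 ms.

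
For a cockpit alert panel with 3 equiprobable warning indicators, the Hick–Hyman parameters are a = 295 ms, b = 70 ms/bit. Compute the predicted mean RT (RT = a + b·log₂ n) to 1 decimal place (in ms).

405.9 ms

log₂(3) = 1.5850 bits, so RT = 295 + 70 × 1.5850 ≈ 405.947 ms.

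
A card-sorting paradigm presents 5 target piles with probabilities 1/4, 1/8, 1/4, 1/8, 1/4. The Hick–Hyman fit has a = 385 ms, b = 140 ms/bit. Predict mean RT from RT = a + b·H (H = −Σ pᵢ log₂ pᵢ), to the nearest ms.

700 ms

Each term −pᵢ log₂ pᵢ: 0.25·2 + 0.125·3 + 0.25·2 + 0.125·3 + 0.25·2; summed, H = 2.250 bits.
Mean RT = a + bH = 385 + 140·2.250 = 700.00 ms.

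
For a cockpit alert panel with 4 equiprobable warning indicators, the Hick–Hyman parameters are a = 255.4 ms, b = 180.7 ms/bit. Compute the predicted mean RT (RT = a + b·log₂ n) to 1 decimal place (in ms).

log₂(4) = 2 bits, so RT = 255.4 + 180.7 × 2 ≈ 616.800 ms.

616.8 ms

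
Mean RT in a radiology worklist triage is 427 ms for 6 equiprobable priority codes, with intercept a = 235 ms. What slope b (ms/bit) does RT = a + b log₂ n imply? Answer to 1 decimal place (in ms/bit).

74.3 ms/bit

6 alternatives carry log₂ 6 = 2.5850 bits; the choice cost is 427 − 235 = 192 ms, so b = 192/2.5850 = 74.276 ms/bit.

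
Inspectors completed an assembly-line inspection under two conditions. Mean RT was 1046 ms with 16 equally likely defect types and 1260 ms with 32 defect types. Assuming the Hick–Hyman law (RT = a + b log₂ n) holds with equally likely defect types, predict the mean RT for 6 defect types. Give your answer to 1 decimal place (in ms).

Fit slope and intercept:
  b = (1260 − 1046) / (log₂ 32 − log₂ 16) = 214 / (5 − 4) = 214.000 ms/bit
  a = 1046 − 214.000 × 4 = 190.000 ms
Then RT(6) = 190.000 + 214.000 × log₂ 6 = 190.000 + 214.000 × 2.5850 ≈ 743.182 ms.

743.2 ms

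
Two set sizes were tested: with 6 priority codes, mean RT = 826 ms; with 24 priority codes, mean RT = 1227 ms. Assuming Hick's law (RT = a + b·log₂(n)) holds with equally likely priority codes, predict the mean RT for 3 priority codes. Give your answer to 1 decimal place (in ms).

625.5 ms

RT is linear in log₂ n, so two points fix the line:
  b = (1227 − 826) / (log₂ 24 − log₂ 6) = 401 / (4.5850 − 2.5850) = 200.500 ms/bit
  a = 826 − 200.500 × 2.5850 = 307.715 ms
Then RT(3) = 307.715 + 200.500 × log₂ 3 = 307.715 + 200.500 × 1.5850 ≈ 625.500 ms.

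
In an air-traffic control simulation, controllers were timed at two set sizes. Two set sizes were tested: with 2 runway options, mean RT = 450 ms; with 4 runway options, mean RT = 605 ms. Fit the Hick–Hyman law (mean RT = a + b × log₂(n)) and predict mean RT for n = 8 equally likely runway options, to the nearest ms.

760 ms

Solve the two-equation system in a and b:
  b = (605 − 450) / (log₂ 4 − log₂ 2) = 155 / (2 − 1) = 155 ms/bit
  a = 450 − 155 × 1 = 295 ms
Then RT(8) = 295 + 155 × log₂ 8 = 295 + 155 × 3 ≈ 760.000 ms.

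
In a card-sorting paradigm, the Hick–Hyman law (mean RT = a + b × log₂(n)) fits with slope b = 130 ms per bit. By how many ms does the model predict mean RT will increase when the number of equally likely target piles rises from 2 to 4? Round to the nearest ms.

130 ms

ΔRT = (a + b log₂ n₂) − (a + b log₂ n₁) = b·(log₂ n₂ − log₂ n₁).
log₂(4) − log₂(2) = log₂(4/2) = log₂(2) = 1.
ΔRT = 130 × 1.0000 = 130.000 ms.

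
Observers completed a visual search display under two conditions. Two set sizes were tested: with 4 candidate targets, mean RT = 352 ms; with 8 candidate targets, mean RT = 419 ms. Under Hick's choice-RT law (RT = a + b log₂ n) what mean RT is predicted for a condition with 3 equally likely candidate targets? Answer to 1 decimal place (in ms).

324.2 ms

Fit slope and intercept:
  b = (419 − 352) / (log₂ 8 − log₂ 4) = 67 / (3 − 2) = 67.000 ms/bit
  a = 352 − 67.000 × 2 = 218.000 ms
Then RT(3) = 218.000 + 67.000 × log₂ 3 = 218.000 + 67.000 × 1.5850 ≈ 324.192 ms.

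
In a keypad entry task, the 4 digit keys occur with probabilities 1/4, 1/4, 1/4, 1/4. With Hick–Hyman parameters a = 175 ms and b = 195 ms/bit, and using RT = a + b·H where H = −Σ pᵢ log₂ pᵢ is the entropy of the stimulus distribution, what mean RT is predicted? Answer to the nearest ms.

565 ms

H = −Σ pᵢ log₂ pᵢ = 0.25·2 + 0.25·2 + 0.25·2 + 0.25·2 = 2.000 bits.
RT = 175 + 195 × 2.000 = 565.00 ms.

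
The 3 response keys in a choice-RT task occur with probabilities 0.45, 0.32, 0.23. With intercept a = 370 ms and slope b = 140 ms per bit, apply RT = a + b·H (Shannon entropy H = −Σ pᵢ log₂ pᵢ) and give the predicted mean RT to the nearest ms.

Entropy contributions −pᵢ log₂ pᵢ: 0.5184, 0.5260, 0.4877; sum H = 1.5321 bits.
RT = a + bH = 370 + 140·1.5321 = 584.49 ms.

584 ms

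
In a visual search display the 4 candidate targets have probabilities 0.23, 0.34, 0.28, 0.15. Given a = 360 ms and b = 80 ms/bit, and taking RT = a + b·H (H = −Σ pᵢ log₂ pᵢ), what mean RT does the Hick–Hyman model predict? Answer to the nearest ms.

H = 0.23·log₂(1/0.23) + 0.34·log₂(1/0.34) + 0.28·log₂(1/0.28) + 0.15·log₂(1/0.15) = 1.9416 bits.
RT = 360 + 80 × 1.9416 = 515.33 ms.

515 ms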